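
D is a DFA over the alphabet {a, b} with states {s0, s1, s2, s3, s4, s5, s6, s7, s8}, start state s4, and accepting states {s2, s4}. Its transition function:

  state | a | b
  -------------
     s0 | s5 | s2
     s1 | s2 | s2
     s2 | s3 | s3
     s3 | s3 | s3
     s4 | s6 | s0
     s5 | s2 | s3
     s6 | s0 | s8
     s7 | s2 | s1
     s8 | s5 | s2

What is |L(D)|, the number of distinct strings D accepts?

The useful subgraph on states {s0, s2, s4, s5, s6, s8} is acyclic, so L(D) is finite; the longest accepting path visits 5 useful states, giving maximum string length 4.
Counting accepting paths from s4 by length: 1 of length 0, 1 of length 2, 3 of length 3, 2 of length 4. Total 7.

7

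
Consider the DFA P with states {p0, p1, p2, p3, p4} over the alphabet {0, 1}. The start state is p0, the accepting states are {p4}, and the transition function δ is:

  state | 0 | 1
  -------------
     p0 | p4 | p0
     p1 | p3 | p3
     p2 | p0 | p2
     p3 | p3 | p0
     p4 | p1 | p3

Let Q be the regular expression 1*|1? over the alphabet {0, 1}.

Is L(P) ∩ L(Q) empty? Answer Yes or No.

Converting the expression Q to a DFA (subset construction, then merging equivalent states) gives the minimal DFA with states {q0, q1}, start state q0, accepting states {q0} and transitions q0: 0→q1, 1→q0; q1: 0→q1, 1→q1.
Exploring the product automaton P × Q from the start pair (p0, q0), following both machines on each input symbol, reaches 5 state pairs: (p0, q0), (p4, q1), (p1, q1), (p3, q1), (p0, q1).
P accepts in {p4} and Q accepts in {q0}; no reachable pair has both components accepting, so no string drives both machines to acceptance simultaneously and L(P) ∩ L(Q) = ∅.
So no string is accepted by both, and the intersection is empty.

Yes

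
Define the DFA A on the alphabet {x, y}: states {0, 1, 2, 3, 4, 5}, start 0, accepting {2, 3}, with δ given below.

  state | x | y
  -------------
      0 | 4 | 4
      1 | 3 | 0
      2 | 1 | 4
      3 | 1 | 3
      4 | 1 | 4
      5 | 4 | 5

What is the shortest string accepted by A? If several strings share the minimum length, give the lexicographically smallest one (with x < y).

xxx

A breadth-first search from 0 reaches an accepting state first via the path 0 → 4 → 1 → 3 on input xxx.
No string of length < 3 is accepted (BFS exhausts all shorter strings without reaching an accepting state), and xxx is the lexicographically least accepting string of length 3.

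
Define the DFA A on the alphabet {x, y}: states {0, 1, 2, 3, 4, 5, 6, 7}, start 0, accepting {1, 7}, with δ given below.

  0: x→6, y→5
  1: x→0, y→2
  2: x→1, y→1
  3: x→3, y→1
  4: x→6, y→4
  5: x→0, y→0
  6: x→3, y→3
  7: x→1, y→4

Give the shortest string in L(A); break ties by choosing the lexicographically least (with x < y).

xxy

A breadth-first search from 0 reaches an accepting state first via the path 0 → 6 → 3 → 1 on input xxy.
No string of length < 3 is accepted (BFS exhausts all shorter strings without reaching an accepting state), and xxy is the lexicographically least accepting string of length 3.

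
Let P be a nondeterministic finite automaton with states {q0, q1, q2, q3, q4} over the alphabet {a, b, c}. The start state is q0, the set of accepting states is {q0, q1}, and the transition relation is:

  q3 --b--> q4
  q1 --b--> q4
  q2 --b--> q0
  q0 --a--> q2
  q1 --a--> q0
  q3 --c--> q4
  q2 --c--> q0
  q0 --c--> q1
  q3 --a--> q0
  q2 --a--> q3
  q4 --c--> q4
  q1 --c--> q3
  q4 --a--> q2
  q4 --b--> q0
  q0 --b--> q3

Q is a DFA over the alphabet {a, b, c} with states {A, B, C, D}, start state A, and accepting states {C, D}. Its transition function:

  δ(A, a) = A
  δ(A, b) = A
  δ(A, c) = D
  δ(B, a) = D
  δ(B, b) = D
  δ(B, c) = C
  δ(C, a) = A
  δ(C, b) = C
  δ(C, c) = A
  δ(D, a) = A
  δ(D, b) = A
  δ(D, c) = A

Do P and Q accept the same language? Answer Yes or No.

The empty string ε is accepted by P but rejected by Q.
So L(P) ≠ L(Q).

No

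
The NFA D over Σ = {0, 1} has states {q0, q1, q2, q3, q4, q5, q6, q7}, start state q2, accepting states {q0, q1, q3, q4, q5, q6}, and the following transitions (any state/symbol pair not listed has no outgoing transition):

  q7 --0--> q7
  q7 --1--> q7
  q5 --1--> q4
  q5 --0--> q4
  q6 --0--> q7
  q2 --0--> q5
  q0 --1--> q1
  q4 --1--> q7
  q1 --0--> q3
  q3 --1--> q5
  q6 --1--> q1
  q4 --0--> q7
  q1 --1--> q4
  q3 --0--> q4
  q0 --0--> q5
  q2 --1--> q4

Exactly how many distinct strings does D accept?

4

The useful subgraph on states {q2, q4, q5} is acyclic, so L(D) is finite; the longest accepting path visits 3 useful states, giving maximum string length 2.
Counting accepting paths from q2 by length: 2 of length 1, 2 of length 2. Total 4.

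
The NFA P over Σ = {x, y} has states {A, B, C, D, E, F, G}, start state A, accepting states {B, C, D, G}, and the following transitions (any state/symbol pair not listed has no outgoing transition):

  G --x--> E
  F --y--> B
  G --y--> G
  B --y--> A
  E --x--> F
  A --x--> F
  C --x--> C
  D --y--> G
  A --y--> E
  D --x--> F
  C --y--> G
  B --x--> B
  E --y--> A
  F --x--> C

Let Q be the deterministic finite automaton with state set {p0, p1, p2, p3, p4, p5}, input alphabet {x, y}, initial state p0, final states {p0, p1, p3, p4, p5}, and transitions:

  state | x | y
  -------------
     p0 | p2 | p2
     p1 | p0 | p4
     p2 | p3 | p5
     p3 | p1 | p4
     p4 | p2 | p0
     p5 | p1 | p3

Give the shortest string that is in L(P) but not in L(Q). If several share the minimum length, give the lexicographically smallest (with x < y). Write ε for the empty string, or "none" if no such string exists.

The string yxyx is accepted by P but not by Q.
No shorter string lies in the difference, and yxyx is the lexicographically first length-4 string in L(P) \ L(Q).

yxyx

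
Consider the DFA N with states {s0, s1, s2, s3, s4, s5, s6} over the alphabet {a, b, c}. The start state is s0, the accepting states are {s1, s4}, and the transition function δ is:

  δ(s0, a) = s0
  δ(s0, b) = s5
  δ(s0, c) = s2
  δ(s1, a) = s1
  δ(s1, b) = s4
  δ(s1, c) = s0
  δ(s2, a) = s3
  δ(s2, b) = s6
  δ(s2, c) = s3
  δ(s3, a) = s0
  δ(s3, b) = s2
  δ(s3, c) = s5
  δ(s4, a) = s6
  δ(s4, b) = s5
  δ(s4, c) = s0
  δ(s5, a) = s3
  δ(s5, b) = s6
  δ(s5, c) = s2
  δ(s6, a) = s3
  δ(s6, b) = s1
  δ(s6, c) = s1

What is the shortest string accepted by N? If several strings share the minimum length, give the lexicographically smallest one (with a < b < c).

A breadth-first search from s0 reaches an accepting state first via the path s0 → s5 → s6 → s1 on input bbb.
No string of length < 3 is accepted (BFS exhausts all shorter strings without reaching an accepting state), and bbb is the lexicographically least accepting string of length 3.

bbb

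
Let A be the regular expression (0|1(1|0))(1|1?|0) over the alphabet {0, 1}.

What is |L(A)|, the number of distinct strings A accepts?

The expression has no Kleene star, so L(A) is finite. Expanding the alternatives gives {0, 00, 01, 10, 11, 100, 101, 110, 111}.
That is 1 of length 1, 4 of length 2, 4 of length 3: 9 strings in all.

9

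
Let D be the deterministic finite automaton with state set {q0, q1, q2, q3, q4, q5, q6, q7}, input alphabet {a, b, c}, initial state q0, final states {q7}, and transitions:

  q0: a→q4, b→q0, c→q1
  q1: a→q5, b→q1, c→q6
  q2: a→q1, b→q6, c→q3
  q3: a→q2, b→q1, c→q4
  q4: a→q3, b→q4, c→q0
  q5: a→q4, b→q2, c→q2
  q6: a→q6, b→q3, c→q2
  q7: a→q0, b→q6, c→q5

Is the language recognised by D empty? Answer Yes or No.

The states reachable from the start state are {q0, q1, q2, q3, q4, q5, q6}.
None of the accepting states {q7} is reachable, so no string is accepted and L(D) = ∅.

Yes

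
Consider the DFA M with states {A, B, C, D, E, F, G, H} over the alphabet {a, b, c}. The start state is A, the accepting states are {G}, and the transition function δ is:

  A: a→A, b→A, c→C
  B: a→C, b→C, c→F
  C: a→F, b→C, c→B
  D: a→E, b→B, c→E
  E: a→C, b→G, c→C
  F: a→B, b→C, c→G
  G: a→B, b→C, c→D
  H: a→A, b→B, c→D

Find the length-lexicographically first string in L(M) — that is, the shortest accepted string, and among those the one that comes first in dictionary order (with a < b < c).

cac

A breadth-first search from A reaches an accepting state first via the path A → C → F → G on input cac.
No string of length < 3 is accepted (BFS exhausts all shorter strings without reaching an accepting state), and cac is the lexicographically least accepting string of length 3.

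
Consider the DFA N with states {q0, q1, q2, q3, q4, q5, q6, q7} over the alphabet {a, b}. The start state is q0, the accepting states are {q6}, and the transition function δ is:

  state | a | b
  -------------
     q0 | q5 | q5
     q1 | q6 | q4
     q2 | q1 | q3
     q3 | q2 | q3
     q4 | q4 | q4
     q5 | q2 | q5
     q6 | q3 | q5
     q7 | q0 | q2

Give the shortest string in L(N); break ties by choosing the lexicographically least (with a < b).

aaaa

A breadth-first search from q0 reaches an accepting state first via the path q0 → q5 → q2 → q1 → q6 on input aaaa.
No string of length < 4 is accepted (BFS exhausts all shorter strings without reaching an accepting state), and aaaa is the lexicographically least accepting string of length 4.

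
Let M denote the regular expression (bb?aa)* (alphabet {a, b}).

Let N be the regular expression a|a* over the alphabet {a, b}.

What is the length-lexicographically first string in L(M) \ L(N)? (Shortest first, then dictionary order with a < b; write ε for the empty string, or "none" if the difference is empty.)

baa

The string baa is accepted by M but not by N.
No shorter string lies in the difference, and baa is the lexicographically first length-3 string in L(M) \ L(N).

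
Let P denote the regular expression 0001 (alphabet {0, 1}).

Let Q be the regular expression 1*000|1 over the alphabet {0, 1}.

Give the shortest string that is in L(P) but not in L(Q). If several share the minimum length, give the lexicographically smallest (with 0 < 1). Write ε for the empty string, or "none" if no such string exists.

0001

The string 0001 is accepted by P but not by Q.
No shorter string lies in the difference, and 0001 is the lexicographically first length-4 string in L(P) \ L(Q).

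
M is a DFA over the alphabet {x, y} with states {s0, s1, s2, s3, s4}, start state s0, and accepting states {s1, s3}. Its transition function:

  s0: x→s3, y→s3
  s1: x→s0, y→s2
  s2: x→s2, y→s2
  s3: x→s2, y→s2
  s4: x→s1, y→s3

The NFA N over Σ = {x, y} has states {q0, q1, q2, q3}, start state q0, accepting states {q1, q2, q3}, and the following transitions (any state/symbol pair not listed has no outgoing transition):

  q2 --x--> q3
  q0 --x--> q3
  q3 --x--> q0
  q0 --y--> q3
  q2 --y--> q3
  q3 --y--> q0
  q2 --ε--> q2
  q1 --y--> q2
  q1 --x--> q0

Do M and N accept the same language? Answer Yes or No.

No

The string xxx is accepted by N but rejected by M.
So L(M) ≠ L(N).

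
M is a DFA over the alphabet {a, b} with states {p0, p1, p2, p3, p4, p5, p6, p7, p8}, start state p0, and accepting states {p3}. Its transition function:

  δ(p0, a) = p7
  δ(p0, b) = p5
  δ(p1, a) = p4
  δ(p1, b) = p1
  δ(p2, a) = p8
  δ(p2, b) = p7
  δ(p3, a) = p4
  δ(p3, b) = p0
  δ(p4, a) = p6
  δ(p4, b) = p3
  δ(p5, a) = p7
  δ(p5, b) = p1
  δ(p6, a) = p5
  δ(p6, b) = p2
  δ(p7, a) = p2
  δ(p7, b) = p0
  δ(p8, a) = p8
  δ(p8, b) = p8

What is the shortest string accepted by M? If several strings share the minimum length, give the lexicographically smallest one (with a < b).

bbab

A breadth-first search from p0 reaches an accepting state first via the path p0 → p5 → p1 → p4 → p3 on input bbab.
No string of length < 4 is accepted (BFS exhausts all shorter strings without reaching an accepting state), and bbab is the lexicographically least accepting string of length 4.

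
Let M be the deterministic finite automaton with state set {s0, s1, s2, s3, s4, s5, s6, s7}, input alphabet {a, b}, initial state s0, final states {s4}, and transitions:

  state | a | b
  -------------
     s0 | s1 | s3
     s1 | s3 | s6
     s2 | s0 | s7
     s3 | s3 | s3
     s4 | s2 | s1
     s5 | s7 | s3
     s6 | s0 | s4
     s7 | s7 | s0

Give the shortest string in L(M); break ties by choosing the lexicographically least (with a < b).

abb

A breadth-first search from s0 reaches an accepting state first via the path s0 → s1 → s6 → s4 on input abb.
No string of length < 3 is accepted (BFS exhausts all shorter strings without reaching an accepting state), and abb is the lexicographically least accepting string of length 3.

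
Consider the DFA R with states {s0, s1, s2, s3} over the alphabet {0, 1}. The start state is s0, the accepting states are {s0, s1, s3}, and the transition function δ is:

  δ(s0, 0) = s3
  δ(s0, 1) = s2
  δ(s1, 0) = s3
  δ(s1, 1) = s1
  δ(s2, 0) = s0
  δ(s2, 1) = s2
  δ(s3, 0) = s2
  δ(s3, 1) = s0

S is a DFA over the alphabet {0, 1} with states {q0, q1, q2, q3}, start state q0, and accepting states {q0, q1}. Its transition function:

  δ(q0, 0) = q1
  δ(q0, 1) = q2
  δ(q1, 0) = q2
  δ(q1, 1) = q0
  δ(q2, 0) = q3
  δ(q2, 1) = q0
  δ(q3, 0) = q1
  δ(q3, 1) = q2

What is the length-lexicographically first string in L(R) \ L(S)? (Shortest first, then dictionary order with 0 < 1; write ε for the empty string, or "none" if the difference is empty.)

10

The string 10 is accepted by R but not by S.
No shorter string lies in the difference, and 10 is the lexicographically first length-2 string in L(R) \ L(S).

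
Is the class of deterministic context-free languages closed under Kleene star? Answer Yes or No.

No

L = {c aⁿbⁿ : n≥0} ∪ {cc aⁿb²ⁿ : n≥0} is a DCFL (the number of leading c's fixes which ratio the DPDA checks), but L* is not. Every word of L starts with c, so in a factorisation of the string cc aⁱbʲ (i≥1) into words of L each factor begins at one of the two c's: either the whole string is a single word of L (forcing j = 2i), or it splits as c · (c aⁱbʲ) with c ∈ L (take n = 0) and c aⁱbʲ ∈ L (forcing j = i). Thus L* ∩ cca⁺b* = {cc aⁿbⁿ : n≥1} ∪ {cc aⁿb²ⁿ : n≥1}. A DPDA for L* would give one for this intersection with a regular set, and, started from its configuration after reading cc, one for {aⁿbⁿ : n≥1} ∪ {aⁿb²ⁿ : n≥1}, which no deterministic PDA accepts (a DPDA for it would have a single run on aⁿb²ⁿ, accepting after the prefix aⁿbⁿ and accepting again after n more b's; an ordinary PDA that simulates it on a's and b's and, at any moment when it is accepting, may switch to reading only a fresh letter d while feeding each d to the simulation as a b, would accept aⁱbʲdᵏ (k≥1) exactly when both aⁱbʲ and aⁱbʲ⁺ᵏ are in the language, i.e. its language intersected with the regular set a*b*d⁺ would be exactly {aⁿbⁿdⁿ : n≥1} — impossible, since context-free languages are closed under intersection with regular sets and {aⁿbⁿdⁿ} is not context-free). So L* is not a DCFL.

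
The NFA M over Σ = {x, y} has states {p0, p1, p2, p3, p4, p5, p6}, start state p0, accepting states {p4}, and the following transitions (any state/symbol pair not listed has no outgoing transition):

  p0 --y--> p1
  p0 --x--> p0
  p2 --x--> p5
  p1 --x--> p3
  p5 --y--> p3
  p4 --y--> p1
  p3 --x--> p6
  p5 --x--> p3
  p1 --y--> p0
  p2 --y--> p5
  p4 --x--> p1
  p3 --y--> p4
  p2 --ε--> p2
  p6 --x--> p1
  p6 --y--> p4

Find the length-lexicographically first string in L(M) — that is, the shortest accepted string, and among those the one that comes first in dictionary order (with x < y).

yxy

A breadth-first search from p0 reaches an accepting state first via the path p0 → p1 → p3 → p4 on input yxy.
No string of length < 3 is accepted (BFS exhausts all shorter strings without reaching an accepting state), and yxy is the lexicographically least accepting string of length 3.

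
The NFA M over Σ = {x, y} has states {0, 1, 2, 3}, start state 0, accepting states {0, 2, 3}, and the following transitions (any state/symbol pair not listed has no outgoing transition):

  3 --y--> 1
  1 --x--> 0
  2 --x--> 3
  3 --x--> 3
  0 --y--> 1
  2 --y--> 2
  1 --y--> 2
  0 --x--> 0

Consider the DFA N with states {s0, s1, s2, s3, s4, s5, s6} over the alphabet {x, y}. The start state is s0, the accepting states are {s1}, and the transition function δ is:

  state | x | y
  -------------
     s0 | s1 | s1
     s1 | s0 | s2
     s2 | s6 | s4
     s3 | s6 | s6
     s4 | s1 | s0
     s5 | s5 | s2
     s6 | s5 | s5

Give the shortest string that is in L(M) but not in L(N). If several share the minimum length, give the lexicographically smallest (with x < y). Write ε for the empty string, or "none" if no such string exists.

ε

The empty string ε is accepted by M but not by N.
Since ε is the unique shortest string, it is the required witness.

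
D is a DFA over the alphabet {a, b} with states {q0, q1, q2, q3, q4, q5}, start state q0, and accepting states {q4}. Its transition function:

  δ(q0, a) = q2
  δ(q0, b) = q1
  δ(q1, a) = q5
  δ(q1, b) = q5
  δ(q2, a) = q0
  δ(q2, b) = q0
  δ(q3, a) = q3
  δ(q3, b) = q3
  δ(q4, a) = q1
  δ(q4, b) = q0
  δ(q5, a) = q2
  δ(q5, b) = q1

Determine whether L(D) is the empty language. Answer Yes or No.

The states reachable from the start state are {q0, q1, q2, q5}.
None of the accepting states {q4} is reachable, so no string is accepted and L(D) = ∅.

Yes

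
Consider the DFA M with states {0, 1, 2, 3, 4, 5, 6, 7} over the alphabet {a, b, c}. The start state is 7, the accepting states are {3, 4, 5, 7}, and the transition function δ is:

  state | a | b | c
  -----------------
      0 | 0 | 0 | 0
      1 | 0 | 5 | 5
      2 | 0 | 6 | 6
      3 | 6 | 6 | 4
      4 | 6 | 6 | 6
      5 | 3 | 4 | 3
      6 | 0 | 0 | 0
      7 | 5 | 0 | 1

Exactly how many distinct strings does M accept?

The useful subgraph on states {1, 3, 4, 5, 7} is acyclic, so L(M) is finite; the longest accepting path visits 5 useful states, giving maximum string length 4.
Counting accepting paths from 7 by length: 1 of length 0, 1 of length 1, 5 of length 2, 8 of length 3, 4 of length 4. Total 19.

19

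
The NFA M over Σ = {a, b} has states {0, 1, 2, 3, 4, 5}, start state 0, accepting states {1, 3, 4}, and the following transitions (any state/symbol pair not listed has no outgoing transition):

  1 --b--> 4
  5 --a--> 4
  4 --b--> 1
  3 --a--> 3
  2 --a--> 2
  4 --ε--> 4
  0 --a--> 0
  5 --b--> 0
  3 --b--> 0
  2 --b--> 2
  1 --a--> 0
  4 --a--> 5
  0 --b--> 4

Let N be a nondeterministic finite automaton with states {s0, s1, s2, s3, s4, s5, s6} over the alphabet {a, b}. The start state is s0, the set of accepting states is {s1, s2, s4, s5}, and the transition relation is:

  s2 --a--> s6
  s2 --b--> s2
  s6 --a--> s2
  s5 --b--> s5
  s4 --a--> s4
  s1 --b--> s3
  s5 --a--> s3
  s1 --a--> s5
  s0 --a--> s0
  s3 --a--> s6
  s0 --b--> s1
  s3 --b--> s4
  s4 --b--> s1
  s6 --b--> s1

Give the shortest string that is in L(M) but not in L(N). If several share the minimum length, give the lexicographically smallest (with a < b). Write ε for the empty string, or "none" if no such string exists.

The string bb is accepted by M but not by N.
No shorter string lies in the difference, and bb is the lexicographically first length-2 string in L(M) \ L(N).

bb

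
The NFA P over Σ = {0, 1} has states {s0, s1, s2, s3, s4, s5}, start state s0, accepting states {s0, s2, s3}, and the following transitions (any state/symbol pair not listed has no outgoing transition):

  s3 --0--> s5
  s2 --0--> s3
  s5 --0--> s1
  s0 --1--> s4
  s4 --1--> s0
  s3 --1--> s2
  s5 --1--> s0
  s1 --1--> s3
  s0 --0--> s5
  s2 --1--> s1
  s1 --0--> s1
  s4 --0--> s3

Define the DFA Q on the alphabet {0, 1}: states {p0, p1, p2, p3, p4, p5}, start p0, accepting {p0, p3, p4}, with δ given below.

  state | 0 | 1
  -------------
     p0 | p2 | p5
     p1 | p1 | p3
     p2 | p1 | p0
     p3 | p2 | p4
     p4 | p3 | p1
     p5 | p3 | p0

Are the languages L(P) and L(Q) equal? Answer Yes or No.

Yes

Exploring the product automaton P × Q from the start pair (s0, p0), following both machines on each input symbol, reaches 6 state pairs: (s0, p0), (s5, p2), (s4, p5), (s1, p1), (s3, p3), (s2, p4).
P accepts in {s0, s2, s3} and Q accepts in {p0, p3, p4}. In every reachable pair the two components are either both accepting — (s0, p0), (s3, p3), (s2, p4) — or both non-accepting, so no string is accepted by exactly one of the machines: L(P) \ L(Q) and L(Q) \ L(P) are both empty.
Hence every string is accepted by P iff it is accepted by Q, and the two languages coincide.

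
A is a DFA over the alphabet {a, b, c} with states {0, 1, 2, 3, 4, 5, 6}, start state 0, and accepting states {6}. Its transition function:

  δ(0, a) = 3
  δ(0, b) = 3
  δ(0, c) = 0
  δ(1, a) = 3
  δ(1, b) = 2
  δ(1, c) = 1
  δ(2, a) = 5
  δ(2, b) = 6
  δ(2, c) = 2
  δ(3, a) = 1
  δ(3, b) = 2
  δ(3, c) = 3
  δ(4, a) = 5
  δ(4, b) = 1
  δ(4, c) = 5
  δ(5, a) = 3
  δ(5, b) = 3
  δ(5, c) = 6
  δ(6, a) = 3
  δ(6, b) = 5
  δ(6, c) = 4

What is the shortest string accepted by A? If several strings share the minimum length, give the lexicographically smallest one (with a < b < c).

A breadth-first search from 0 reaches an accepting state first via the path 0 → 3 → 2 → 6 on input abb.
No string of length < 3 is accepted (BFS exhausts all shorter strings without reaching an accepting state), and abb is the lexicographically least accepting string of length 3.

abb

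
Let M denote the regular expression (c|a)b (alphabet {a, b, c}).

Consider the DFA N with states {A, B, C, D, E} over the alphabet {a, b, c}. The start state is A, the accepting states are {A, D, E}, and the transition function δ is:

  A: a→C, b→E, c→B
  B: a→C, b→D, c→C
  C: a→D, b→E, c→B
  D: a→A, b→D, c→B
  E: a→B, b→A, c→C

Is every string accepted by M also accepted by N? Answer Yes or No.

Converting the expression M to a DFA (subset construction, then merging equivalent states) gives the minimal DFA with states {m0, m1, m2, m3}, start state m0, accepting states {m3} and transitions m0: a→m1, b→m2, c→m1; m1: a→m2, b→m3, c→m2; m2: a→m2, b→m2, c→m2; m3: a→m2, b→m2, c→m2.
Exploring the product automaton M × N from the start pair (m0, A), following both machines on each input symbol, reaches 10 state pairs: (m0, A), (m1, C), (m2, E), (m1, B), (m2, D), (m3, E), (m2, B), (m2, A), (m2, C), (m3, D).
M accepts in {m3} and N accepts in {A, D, E}. The reachable pairs whose M-component is accepting are (m3, E), (m3, D); in each of them the N-component is accepting too, so the product for L(M) \ L(N) (M-component accepting, N-component rejecting) has no reachable accepting pair and the difference is empty.
Hence every string in L(M) is also in L(N).

Yes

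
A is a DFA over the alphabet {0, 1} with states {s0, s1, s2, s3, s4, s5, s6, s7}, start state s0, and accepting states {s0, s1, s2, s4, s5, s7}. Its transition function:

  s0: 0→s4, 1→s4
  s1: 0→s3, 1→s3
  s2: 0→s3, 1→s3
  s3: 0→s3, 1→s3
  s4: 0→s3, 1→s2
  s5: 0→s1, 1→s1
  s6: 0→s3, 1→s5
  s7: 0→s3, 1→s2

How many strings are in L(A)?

5

The useful subgraph on states {s0, s2, s4} is acyclic, so L(A) is finite; the longest accepting path visits 3 useful states, giving maximum string length 2.
Counting accepting paths from s0 by length: 1 of length 0, 2 of length 1, 2 of length 2. Total 5.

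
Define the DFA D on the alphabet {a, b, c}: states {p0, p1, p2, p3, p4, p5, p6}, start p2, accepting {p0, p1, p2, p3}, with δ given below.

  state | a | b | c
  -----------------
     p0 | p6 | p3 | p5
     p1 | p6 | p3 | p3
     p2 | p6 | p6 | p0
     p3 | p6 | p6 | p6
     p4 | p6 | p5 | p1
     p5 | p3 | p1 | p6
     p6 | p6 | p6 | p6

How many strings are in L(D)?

7

The useful subgraph on states {p0, p1, p2, p3, p5} is acyclic, so L(D) is finite; the longest accepting path visits 5 useful states, giving maximum string length 4.
Counting accepting paths from p2 by length: 1 of length 0, 1 of length 1, 1 of length 2, 2 of length 3, 2 of length 4. Total 7.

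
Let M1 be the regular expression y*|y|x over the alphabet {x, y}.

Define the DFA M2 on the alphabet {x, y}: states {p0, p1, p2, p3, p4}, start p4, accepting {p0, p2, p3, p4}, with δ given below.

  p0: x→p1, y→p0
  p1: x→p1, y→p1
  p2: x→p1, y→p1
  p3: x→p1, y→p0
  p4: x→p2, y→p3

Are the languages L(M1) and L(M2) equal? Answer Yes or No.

Converting the expression M1 to a DFA (subset construction, then merging equivalent states) gives the minimal DFA with states {r0, r1, r2, r3}, start state r0, accepting states {r0, r1, r2} and transitions r0: x→r1, y→r2; r1: x→r3, y→r3; r2: x→r3, y→r2; r3: x→r3, y→r3.
Exploring the product automaton M1 × M2 from the start pair (r0, p4), following both machines on each input symbol, reaches 5 state pairs: (r0, p4), (r1, p2), (r2, p3), (r3, p1), (r2, p0).
M1 accepts in {r0, r1, r2} and M2 accepts in {p0, p2, p3, p4}. In every reachable pair the two components are either both accepting — (r0, p4), (r1, p2), (r2, p3), (r2, p0) — or both non-accepting, so no string is accepted by exactly one of the machines: L(M1) \ L(M2) and L(M2) \ L(M1) are both empty.
Hence every string is accepted by M1 iff it is accepted by M2, and the two languages coincide.

Yes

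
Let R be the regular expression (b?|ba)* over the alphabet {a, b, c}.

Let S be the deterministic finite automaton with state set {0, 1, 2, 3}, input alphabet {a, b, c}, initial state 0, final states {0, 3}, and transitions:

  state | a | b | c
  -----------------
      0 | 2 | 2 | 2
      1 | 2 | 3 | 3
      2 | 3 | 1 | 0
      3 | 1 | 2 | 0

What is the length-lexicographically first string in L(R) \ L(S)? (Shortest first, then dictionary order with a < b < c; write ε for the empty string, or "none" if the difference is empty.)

The string b is accepted by R but not by S.
No shorter string lies in the difference, and b is the lexicographically first length-1 string in L(R) \ L(S).

b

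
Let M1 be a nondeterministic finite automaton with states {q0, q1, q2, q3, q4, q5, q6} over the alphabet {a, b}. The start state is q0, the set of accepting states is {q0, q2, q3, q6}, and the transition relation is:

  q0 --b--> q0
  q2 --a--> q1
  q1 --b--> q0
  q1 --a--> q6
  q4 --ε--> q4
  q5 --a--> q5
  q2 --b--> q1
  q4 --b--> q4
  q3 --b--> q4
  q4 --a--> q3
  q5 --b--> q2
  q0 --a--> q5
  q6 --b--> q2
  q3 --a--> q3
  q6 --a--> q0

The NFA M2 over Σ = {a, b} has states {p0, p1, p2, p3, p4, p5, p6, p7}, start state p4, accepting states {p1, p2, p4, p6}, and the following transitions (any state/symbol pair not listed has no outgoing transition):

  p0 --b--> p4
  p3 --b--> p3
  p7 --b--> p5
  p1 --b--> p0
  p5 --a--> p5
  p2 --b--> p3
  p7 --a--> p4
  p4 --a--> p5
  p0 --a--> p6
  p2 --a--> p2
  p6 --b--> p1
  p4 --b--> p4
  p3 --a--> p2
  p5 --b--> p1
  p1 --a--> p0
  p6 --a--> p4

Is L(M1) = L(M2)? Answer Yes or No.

Exploring the product automaton M1 × M2 from the start pair (q0, p4), following both machines on each input symbol, reaches 5 state pairs: (q0, p4), (q5, p5), (q2, p1), (q1, p0), (q6, p6).
M1 accepts in {q0, q2, q3, q6} and M2 accepts in {p1, p2, p4, p6}. In every reachable pair the two components are either both accepting — (q0, p4), (q2, p1), (q6, p6) — or both non-accepting, so no string is accepted by exactly one of the machines: L(M1) \ L(M2) and L(M2) \ L(M1) are both empty.
Hence every string is accepted by M1 iff it is accepted by M2, and the two languages coincide.

Yes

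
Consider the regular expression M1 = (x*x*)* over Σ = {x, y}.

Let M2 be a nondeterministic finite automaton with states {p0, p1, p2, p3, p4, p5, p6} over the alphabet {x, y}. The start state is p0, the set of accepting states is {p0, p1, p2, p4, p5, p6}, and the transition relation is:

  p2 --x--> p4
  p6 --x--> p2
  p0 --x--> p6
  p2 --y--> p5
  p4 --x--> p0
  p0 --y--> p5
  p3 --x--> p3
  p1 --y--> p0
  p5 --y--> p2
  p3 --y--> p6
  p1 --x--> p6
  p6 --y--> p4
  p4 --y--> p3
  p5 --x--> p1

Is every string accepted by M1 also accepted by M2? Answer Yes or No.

Yes

Converting the expression M1 to a DFA (subset construction, then merging equivalent states) gives the minimal DFA with states {r0, r1}, start state r0, accepting states {r0} and transitions r0: x→r0, y→r1; r1: x→r1, y→r1.
Exploring the product automaton M1 × M2 from the start pair (r0, p0), following both machines on each input symbol, reaches 11 state pairs: (r0, p0), (r0, p6), (r1, p5), (r0, p2), (r1, p4), (r1, p1), (r1, p2), (r0, p4), (r1, p0), (r1, p3), (r1, p6).
M1 accepts in {r0} and M2 accepts in {p0, p1, p2, p4, p5, p6}. The reachable pairs whose M1-component is accepting are (r0, p0), (r0, p6), (r0, p2), (r0, p4); in each of them the M2-component is accepting too, so the product for L(M1) \ L(M2) (M1-component accepting, M2-component rejecting) has no reachable accepting pair and the difference is empty.
Hence every string in L(M1) is also in L(M2).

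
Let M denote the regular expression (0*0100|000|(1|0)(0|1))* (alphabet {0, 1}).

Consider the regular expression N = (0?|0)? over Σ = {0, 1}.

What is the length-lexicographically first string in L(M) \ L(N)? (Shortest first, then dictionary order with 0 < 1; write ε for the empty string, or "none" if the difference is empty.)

00

The string 00 is accepted by M but not by N.
No shorter string lies in the difference, and 00 is the lexicographically first length-2 string in L(M) \ L(N).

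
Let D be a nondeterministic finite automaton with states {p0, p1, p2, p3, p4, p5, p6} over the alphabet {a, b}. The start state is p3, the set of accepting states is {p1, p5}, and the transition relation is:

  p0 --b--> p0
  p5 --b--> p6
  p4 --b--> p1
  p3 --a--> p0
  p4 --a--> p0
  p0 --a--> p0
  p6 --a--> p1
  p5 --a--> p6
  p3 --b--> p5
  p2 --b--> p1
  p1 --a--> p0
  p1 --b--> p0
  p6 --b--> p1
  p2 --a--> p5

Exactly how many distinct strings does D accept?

5

The useful subgraph on states {p1, p3, p5, p6} is acyclic, so L(D) is finite; the longest accepting path visits 4 useful states, giving maximum string length 3.
Counting accepting paths from p3 by length: 1 of length 1, 4 of length 3. Total 5.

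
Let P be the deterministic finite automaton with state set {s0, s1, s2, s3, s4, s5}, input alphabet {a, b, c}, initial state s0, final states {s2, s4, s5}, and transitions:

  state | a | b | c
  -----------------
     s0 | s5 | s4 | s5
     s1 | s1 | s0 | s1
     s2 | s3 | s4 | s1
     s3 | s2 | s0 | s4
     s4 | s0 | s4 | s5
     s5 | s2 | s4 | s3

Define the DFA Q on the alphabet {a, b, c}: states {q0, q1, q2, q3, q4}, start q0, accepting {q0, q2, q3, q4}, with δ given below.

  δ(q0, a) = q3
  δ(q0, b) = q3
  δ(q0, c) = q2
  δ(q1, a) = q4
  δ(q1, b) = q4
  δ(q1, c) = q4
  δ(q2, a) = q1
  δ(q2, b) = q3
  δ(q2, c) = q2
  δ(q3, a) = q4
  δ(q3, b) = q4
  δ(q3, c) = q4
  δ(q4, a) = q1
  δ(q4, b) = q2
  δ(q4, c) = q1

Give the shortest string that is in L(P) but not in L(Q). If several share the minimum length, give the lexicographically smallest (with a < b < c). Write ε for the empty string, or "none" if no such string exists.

ca

The string ca is accepted by P but not by Q.
No shorter string lies in the difference, and ca is the lexicographically first length-2 string in L(P) \ L(Q).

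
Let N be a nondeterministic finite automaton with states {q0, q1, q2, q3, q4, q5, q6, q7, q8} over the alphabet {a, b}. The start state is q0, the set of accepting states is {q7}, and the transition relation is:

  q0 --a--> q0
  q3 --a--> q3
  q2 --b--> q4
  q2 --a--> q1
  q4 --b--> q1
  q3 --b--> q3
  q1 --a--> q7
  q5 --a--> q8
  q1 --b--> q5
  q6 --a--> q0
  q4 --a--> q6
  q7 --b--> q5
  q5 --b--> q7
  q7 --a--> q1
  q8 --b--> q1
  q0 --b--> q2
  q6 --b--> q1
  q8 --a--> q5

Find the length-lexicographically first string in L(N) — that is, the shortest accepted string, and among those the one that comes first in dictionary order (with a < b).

baa

A breadth-first search from q0 reaches an accepting state first via the path q0 → q2 → q1 → q7 on input baa.
No string of length < 3 is accepted (BFS exhausts all shorter strings without reaching an accepting state), and baa is the lexicographically least accepting string of length 3.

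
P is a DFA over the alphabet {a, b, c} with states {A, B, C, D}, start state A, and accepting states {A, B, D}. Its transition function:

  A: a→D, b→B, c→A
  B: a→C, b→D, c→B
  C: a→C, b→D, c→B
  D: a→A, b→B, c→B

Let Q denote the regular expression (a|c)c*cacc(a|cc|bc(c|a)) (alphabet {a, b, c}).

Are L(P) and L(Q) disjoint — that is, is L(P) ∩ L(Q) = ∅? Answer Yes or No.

The string acacccc is accepted by both P and Q.
Hence L(P) ∩ L(Q) ≠ ∅.

No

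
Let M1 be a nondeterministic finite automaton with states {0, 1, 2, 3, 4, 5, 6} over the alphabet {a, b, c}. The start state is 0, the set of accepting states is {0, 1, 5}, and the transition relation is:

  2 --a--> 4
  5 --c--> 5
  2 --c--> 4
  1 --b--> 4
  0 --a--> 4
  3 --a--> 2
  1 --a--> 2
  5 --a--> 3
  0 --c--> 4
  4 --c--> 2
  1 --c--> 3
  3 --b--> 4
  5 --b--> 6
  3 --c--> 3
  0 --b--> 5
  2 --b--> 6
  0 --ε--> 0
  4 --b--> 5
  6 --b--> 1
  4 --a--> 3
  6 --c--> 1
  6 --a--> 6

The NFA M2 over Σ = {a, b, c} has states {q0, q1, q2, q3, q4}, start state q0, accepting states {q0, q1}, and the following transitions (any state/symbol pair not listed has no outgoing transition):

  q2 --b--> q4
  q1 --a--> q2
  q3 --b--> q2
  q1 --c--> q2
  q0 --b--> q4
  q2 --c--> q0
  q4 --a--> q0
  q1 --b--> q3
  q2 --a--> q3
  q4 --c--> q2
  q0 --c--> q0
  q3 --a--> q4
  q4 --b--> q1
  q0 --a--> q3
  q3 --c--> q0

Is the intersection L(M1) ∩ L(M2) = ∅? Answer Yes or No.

No

The empty string ε is accepted by both M1 and M2.
Hence L(M1) ∩ L(M2) ≠ ∅.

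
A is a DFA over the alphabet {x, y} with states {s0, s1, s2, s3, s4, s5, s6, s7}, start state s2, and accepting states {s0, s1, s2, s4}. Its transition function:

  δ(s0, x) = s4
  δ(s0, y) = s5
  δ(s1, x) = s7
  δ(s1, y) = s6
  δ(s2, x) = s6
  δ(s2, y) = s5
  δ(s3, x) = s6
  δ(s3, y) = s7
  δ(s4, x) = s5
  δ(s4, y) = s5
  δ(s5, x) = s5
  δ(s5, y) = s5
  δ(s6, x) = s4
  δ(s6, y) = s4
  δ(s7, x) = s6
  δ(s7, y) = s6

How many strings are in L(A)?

3

The useful subgraph on states {s2, s4, s6} is acyclic, so L(A) is finite; the longest accepting path visits 3 useful states, giving maximum string length 2.
Counting accepting paths from s2 by length: 1 of length 0, 2 of length 2. Total 3.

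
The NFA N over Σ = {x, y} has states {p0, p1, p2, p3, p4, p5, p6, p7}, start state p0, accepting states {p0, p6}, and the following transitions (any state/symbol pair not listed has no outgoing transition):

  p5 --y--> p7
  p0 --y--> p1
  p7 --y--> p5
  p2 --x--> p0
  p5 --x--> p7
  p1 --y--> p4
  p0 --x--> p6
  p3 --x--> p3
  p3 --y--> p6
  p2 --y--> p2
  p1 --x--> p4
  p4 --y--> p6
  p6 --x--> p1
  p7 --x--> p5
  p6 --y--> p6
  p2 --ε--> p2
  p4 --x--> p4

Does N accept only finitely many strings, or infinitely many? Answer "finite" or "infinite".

infinite

State p4 is reachable from the start and can reach an accepting state, and it lies on the cycle p4 → p4.
Traversing that cycle any number of times yields accepted strings of unbounded length, so the language is infinite.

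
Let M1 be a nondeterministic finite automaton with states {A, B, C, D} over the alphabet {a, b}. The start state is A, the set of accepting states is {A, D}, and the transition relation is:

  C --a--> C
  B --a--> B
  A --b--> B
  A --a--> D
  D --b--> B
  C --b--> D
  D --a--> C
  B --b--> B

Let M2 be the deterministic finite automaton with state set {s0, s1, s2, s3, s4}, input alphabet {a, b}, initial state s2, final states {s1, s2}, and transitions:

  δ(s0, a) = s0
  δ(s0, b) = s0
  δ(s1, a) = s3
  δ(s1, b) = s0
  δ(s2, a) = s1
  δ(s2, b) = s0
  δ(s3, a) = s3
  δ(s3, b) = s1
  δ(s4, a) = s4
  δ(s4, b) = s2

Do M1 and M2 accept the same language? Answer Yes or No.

Exploring the product automaton M1 × M2 from the start pair (A, s2), following both machines on each input symbol, reaches 4 state pairs: (A, s2), (D, s1), (B, s0), (C, s3).
M1 accepts in {A, D} and M2 accepts in {s1, s2}. In every reachable pair the two components are either both accepting — (A, s2), (D, s1) — or both non-accepting, so no string is accepted by exactly one of the machines: L(M1) \ L(M2) and L(M2) \ L(M1) are both empty.
Hence every string is accepted by M1 iff it is accepted by M2, and the two languages coincide.

Yes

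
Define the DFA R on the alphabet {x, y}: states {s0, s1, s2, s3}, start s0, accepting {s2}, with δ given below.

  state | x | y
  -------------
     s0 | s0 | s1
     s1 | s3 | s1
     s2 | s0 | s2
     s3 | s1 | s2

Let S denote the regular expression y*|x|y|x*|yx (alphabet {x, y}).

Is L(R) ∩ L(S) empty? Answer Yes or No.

Converting the expression S to a DFA (subset construction, then merging equivalent states) gives the minimal DFA with states {r0, r1, r2, r3, r4, r5}, start state r0, accepting states {r0, r1, r2, r4, r5} and transitions r0: x→r1, y→r2; r1: x→r1, y→r3; r2: x→r4, y→r5; r3: x→r3, y→r3; r4: x→r3, y→r3; r5: x→r3, y→r5.
Exploring the product automaton R × S from the start pair (s0, r0), following both machines on each input symbol, reaches 9 state pairs: (s0, r0), (s0, r1), (s1, r2), (s1, r3), (s3, r4), (s1, r5), (s3, r3), (s2, r3), (s0, r3).
R accepts in {s2} and S accepts in {r0, r1, r2, r4, r5}; no reachable pair has both components accepting, so no string drives both machines to acceptance simultaneously and L(R) ∩ L(S) = ∅.
So no string is accepted by both, and the intersection is empty.

Yes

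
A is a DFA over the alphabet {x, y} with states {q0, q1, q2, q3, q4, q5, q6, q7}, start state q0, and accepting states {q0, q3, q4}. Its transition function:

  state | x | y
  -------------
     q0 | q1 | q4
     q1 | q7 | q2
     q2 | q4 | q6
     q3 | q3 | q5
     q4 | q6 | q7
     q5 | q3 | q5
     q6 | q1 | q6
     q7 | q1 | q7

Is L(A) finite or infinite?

State q1 is reachable from the start and can reach an accepting state, and it lies on the cycle q1 → q2 → q4 → q6 → q1.
Traversing that cycle any number of times yields accepted strings of unbounded length, so the language is infinite.

infinite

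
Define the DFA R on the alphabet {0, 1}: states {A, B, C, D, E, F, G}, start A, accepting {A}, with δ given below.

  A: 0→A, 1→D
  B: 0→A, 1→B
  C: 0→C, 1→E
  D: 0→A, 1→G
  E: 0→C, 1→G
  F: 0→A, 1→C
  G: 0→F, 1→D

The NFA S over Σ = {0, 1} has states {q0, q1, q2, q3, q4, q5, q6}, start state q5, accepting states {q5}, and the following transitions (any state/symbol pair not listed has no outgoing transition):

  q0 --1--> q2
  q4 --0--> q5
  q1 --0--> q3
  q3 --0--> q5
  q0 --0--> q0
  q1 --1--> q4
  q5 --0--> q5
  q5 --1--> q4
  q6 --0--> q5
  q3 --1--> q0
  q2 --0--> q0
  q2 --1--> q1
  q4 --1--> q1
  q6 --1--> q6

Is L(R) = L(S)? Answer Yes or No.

Exploring the product automaton R × S from the start pair (A, q5), following both machines on each input symbol, reaches 6 state pairs: (A, q5), (D, q4), (G, q1), (F, q3), (C, q0), (E, q2).
R accepts in {A} and S accepts in {q5}. In every reachable pair the two components are either both accepting — (A, q5) — or both non-accepting, so no string is accepted by exactly one of the machines: L(R) \ L(S) and L(S) \ L(R) are both empty.
Hence every string is accepted by R iff it is accepted by S, and the two languages coincide.

Yes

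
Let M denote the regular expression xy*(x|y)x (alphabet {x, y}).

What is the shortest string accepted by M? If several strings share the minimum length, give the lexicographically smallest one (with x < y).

By inspection of the expression, no string of length less than 3 matches, and xxx is the lexicographically first match of length 3.

xxx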